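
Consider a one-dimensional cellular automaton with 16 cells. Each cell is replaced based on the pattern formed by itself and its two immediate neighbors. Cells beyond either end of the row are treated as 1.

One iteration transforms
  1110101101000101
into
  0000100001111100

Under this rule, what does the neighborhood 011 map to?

At position 6 the neighborhood is 011; the next row has 0 there.

0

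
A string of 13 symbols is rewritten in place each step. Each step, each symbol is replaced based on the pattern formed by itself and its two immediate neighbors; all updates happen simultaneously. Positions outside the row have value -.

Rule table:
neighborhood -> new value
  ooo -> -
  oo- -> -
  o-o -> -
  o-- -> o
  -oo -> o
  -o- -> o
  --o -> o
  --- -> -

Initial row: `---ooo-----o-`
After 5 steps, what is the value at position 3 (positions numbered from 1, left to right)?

step 1: --oo--o---ooo
step 2: -oo-oooo-oo--
step 3: oo--o----o-o-
step 4: o-oooo--oo-oo
step 5: o-o---ooo--o-
position 3 holds o

o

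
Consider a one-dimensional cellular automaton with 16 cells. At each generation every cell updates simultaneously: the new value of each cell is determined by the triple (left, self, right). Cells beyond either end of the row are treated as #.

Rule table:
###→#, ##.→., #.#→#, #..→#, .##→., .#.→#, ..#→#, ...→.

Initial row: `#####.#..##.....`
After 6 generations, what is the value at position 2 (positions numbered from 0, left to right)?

####.####..#...#
###.#.##.####.#.
##.###..#.##.###
#.#.#.####..#.##
.#####.##.####.#
#.###.#..#.##.#.
position 2 holds #

#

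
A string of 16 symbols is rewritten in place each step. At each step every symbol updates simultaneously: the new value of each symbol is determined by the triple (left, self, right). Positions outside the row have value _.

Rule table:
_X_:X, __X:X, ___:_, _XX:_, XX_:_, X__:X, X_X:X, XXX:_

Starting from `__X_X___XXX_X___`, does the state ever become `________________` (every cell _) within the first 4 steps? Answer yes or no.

no

_XXXXX_X___XXX__
X_____XXX_X___X_
XX___X___XXX_XXX
__X_XXX_X___X___
step 4 is __X_XXX_X___X___, still not uniform _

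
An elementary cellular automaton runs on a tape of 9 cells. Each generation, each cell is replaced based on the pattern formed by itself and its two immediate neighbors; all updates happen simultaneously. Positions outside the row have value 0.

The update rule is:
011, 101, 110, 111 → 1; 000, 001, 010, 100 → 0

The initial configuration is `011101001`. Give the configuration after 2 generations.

011110000

011110000
011110000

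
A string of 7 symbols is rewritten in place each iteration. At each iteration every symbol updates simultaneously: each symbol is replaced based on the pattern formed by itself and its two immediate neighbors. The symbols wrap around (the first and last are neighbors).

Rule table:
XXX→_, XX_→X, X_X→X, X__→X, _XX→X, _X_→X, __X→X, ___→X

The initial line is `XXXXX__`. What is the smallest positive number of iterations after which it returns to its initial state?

X___XXX
XXXXX__

2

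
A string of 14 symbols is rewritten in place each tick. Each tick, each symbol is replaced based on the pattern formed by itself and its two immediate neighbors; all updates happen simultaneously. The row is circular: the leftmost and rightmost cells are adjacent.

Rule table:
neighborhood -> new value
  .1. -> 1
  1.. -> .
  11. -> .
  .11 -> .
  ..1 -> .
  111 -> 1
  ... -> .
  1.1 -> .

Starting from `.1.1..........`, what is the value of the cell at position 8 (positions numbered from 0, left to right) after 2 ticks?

.1.1..........  (fixed point — unchanged through tick 2)
position 8 holds .

.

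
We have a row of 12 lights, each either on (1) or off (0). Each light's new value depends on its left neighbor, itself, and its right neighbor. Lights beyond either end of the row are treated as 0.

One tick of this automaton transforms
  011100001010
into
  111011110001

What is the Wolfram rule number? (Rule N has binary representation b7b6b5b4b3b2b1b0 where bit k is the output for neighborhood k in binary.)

155

position 2: 111 → 1  (bit 7 = 1)
position 3: 110 → 0  (bit 6 = 0)
position 9: 101 → 0  (bit 5 = 0)
position 4: 100 → 1  (bit 4 = 1)
position 1: 011 → 1  (bit 3 = 1)
position 8: 010 → 0  (bit 2 = 0)
position 0: 001 → 1  (bit 1 = 1)
position 5: 000 → 1  (bit 0 = 1)
bits b7..b0 = 10011011 = 155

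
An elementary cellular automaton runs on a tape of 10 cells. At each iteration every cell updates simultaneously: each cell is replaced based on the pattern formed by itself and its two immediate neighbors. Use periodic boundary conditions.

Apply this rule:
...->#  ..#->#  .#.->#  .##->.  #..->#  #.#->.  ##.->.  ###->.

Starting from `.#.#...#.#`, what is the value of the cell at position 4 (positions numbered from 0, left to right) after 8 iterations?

.

.#.#####.#
.#.......#
.#########
..........
##########
..........  (repeats iteration 4; period 2)
iteration 8: ..........
position 4 holds .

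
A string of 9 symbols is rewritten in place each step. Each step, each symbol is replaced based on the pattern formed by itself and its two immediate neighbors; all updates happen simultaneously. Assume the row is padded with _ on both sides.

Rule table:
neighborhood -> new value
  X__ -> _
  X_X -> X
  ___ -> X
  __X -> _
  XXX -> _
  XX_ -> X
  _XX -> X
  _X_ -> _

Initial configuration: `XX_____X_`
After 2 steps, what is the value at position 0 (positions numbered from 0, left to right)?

XX_XXX___
XXXX_X_XX
position 0 holds X

X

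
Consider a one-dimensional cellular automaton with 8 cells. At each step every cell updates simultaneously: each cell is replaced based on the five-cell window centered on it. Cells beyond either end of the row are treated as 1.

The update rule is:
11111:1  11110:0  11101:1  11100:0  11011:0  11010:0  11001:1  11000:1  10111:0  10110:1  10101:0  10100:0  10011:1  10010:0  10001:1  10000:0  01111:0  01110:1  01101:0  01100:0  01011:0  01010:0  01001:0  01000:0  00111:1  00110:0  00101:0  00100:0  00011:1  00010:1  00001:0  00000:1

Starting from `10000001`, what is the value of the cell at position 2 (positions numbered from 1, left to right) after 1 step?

01011011
position 2 holds 1

1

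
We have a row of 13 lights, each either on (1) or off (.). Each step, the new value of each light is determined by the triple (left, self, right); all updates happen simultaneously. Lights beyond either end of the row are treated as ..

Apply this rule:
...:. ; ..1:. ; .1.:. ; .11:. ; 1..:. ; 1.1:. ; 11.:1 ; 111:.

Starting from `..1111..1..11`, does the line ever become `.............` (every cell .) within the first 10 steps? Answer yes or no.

.....1......1
.............
all cells are . at step 2

yes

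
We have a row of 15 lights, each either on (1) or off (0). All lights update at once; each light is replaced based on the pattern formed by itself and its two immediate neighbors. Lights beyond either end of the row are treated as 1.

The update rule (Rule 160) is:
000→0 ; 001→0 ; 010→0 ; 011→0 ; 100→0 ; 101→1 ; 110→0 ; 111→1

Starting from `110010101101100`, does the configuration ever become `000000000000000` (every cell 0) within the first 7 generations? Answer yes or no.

100001010010000
000000100000000
000000000000000
all cells are 0 at generation 3

yes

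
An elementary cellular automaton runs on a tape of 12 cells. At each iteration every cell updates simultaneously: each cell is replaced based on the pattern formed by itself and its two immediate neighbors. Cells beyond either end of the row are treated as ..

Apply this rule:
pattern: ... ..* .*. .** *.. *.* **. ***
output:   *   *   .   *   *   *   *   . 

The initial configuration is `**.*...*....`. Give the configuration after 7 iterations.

**..***.***.

iteration 1: ***.***.****
iteration 2: *.***.***..*
iteration 3: .**.***.***.
iteration 4: *****.***.**
iteration 5: *...***.****
iteration 6: .****.***..*
iteration 7: **..***.***.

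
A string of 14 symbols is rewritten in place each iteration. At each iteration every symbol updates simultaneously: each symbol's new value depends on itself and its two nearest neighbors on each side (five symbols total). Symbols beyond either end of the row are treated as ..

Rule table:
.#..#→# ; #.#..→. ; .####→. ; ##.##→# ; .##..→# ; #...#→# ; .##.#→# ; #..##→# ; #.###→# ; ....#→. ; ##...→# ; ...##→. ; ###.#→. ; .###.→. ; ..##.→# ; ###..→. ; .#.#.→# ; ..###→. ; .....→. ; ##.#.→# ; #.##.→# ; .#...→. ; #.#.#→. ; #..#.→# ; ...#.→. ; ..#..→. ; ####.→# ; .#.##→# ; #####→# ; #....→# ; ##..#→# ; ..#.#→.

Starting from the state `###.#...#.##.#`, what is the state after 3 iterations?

iteration 1: ...#..#..####.
iteration 2: ....##.##..#.#
iteration 3: ....#######.#.

....#######.#.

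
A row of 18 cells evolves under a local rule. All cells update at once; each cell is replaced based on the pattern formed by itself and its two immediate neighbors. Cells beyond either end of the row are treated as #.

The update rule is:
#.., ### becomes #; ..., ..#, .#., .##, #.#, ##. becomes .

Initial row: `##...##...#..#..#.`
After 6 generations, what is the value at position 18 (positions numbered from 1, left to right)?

generation 1: #.#....#...#..#...
generation 2: ...#....#...#..#..
generation 3: #...#....#...#..#.
generation 4: .#...#....#...#...
generation 5: ..#...#....#...#..
generation 6: #..#...#....#...#.
position 18 holds .

.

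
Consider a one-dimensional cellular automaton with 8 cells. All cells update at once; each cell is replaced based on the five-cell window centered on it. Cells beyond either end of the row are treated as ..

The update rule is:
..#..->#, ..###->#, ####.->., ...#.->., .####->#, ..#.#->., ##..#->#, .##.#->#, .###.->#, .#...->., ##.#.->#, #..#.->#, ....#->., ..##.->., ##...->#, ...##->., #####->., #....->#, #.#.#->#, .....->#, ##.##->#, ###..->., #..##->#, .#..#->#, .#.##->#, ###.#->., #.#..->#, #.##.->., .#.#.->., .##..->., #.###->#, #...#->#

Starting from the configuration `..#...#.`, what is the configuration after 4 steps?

..##..#.

..#.#.#.
....#.#.
##....#.
..##..#.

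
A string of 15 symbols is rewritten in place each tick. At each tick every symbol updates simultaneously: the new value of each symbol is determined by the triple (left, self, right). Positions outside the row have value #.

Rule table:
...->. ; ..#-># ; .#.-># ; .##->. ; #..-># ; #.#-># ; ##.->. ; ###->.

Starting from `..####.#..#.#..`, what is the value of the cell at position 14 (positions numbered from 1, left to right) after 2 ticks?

tick 1: ##....#########
tick 2: ..#..#.........
position 14 holds .

.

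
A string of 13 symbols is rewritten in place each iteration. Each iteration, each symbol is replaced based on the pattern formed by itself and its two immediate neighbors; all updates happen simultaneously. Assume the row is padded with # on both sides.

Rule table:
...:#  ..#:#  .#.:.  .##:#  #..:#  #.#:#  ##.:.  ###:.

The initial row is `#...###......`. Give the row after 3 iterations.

.####..######
##...###.....
..####..#####

..####..#####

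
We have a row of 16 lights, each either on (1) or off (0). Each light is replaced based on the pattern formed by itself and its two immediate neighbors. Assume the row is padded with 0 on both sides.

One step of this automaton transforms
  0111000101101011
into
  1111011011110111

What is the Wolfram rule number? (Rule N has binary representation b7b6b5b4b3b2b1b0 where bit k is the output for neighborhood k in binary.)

235

position 2: 111 → 1  (bit 7 = 1)
position 3: 110 → 1  (bit 6 = 1)
position 8: 101 → 1  (bit 5 = 1)
position 4: 100 → 0  (bit 4 = 0)
position 1: 011 → 1  (bit 3 = 1)
position 7: 010 → 0  (bit 2 = 0)
position 0: 001 → 1  (bit 1 = 1)
position 5: 000 → 1  (bit 0 = 1)
bits b7..b0 = 11101011 = 235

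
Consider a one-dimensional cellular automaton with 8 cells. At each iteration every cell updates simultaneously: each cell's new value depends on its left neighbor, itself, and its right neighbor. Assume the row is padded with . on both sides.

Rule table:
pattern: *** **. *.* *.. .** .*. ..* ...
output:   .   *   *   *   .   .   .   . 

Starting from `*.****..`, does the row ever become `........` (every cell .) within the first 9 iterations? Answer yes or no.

yes

iteration 1: .*...**.
iteration 2: ..*...**
iteration 3: ...*...*
iteration 4: ....*...
iteration 5: .....*..
iteration 6: ......*.
iteration 7: .......*
iteration 8: ........
all cells are . at iteration 8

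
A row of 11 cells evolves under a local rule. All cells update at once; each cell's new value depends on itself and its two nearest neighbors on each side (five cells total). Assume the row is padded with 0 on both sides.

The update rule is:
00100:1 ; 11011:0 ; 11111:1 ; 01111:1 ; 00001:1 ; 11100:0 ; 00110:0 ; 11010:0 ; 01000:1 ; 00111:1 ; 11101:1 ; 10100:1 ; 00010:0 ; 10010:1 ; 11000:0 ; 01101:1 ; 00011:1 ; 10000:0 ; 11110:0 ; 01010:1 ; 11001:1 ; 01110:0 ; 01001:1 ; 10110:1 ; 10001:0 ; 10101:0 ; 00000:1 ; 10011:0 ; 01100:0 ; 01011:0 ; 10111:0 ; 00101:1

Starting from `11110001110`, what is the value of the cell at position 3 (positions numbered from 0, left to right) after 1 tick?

tick 1: 11000011000
position 3 holds 0

0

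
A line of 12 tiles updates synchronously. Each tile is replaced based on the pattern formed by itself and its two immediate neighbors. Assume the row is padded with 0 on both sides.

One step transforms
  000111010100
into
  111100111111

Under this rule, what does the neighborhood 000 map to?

1

At position 0 the neighborhood is 000; the next row has 1 there.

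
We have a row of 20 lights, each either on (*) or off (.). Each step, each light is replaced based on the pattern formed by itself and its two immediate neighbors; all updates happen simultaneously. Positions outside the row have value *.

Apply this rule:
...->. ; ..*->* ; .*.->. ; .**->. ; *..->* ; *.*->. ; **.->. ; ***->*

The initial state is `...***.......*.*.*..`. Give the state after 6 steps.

*.*.*.*.....*.....**
.......*...*.*...*.*
*.....*.*.*...*.*...
.*...*.....*.*...*.*
..*.*.*...*...*.*...
**.....*.*.*.*...*.*

**.....*.*.*.*...*.*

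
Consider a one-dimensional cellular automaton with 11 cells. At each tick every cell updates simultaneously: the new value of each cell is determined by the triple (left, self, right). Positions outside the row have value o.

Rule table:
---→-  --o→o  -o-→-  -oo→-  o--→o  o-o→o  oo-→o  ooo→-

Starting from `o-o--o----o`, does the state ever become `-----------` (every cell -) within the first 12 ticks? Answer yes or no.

oo-oo-o--o-
-oo-oo-oo-o
o-oo-oo-oo-
oo-oo-oo-oo
-oo-oo-oo--
o-oo-oo-ooo
oo-oo-oo---
-oo-oo-oo-o  (repeats tick 2; period 6)
tick 12: o-oo-oo-ooo
tick 12 is o-oo-oo-ooo, still not uniform -

no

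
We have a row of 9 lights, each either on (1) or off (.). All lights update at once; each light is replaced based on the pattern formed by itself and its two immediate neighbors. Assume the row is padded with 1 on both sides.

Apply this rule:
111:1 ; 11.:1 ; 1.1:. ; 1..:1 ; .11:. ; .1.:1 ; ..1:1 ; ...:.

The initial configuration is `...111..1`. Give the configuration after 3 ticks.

1.111.11.

1.1.1111.
1.1..111.
1.111.11.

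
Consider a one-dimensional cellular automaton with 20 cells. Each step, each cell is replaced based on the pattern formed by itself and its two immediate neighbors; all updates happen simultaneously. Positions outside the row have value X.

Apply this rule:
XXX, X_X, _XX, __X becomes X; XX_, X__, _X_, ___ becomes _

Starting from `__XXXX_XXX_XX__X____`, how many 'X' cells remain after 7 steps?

_XXXX_XXX_XX__X____X
XXXX_XXX_XX__X____XX
XXX_XXX_XX__X____XXX
XX_XXX_XX__X____XXXX
X_XXX_XX__X____XXXXX
_XXX_XX__X____XXXXXX
XXX_XX__X____XXXXXXX
count of X: 13

13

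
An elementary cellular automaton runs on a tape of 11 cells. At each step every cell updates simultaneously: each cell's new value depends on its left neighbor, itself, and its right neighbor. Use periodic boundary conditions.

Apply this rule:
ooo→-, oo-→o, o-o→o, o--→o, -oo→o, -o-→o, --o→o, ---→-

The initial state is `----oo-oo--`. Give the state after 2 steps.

--oo-----oo

---ooooooo-
--oo-----oo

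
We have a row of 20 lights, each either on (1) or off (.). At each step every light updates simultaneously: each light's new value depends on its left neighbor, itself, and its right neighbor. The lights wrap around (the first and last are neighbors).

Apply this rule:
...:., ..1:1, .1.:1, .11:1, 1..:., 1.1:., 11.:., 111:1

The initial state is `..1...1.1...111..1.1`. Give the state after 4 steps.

.1.1..11..1..11..11.

.11..11.1..111..11.1
.1..11..1.111..11..1
.1.11..11.11..11..11
.1.1..11..1..11..11.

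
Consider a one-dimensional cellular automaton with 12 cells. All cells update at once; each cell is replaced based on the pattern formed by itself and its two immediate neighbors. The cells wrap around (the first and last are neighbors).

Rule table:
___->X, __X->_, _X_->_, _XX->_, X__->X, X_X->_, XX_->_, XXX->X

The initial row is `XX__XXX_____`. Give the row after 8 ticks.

tick 1: __X__X_XXXX_
tick 2: X__X____XX_X
tick 3: _X__XXX_____
tick 4: __X__X_XXXXX
tick 5: X__X____XXX_
tick 6: _X__XXX__X__
tick 7: __X__X_X__XX
tick 8: X__X____X___

X__X____X___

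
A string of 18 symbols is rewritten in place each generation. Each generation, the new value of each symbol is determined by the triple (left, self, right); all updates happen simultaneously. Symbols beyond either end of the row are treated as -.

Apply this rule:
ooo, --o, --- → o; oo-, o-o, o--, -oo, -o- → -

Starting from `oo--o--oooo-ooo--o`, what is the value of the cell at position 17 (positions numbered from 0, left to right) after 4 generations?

-

---o--o-oo---o--o-
ooo--o-----oo--o--
-o--o--oooo---o--o
o--o--o-oo--oo--o-
position 17 holds -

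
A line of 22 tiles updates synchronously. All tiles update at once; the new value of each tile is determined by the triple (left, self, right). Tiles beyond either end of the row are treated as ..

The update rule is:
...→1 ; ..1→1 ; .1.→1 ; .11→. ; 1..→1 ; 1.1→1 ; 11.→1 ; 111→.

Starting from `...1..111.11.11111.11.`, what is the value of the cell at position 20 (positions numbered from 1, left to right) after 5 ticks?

1

tick 1: 111111..11.11....11.11
tick 2: .....111.11.11111.11.1
tick 3: 11111..11.11....11.111
tick 4: ....111.11.11111.11..1
tick 5: 1111..11.11....11.1111
position 20 holds 1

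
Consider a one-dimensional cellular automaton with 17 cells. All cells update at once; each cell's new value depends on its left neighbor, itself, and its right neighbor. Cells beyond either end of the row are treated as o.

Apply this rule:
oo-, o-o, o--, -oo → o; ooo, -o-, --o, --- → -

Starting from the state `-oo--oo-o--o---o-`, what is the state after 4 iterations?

oooo-ooo-o--o---o
---ooo-oo-o--o--o
o--o-ooooo-o--o-o
oo--oo---oo-o--oo

oo--oo---oo-o--oo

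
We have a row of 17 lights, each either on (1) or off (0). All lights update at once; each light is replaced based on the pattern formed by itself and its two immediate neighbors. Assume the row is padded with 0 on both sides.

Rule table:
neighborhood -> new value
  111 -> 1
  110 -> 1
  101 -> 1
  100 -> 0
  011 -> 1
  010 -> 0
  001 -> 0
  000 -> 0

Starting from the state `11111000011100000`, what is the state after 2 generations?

generation 1: 11111000011100000  (fixed point — unchanged through generation 2)

11111000011100000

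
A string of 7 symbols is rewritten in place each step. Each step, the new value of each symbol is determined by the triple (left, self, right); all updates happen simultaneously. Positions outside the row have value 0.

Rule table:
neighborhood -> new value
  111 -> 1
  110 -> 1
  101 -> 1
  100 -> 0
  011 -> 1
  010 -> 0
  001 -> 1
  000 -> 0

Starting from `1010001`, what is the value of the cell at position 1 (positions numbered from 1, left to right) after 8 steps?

0100010
1000100
0001000
0010000
0100000
1000000
0000000
0000000
position 1 holds 0

0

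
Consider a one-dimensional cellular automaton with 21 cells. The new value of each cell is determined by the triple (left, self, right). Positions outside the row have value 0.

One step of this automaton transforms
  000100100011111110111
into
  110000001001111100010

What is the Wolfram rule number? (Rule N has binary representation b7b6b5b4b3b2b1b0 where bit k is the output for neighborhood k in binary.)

129

position 11: 111 → 1  (bit 7 = 1)
position 16: 110 → 0  (bit 6 = 0)
position 17: 101 → 0  (bit 5 = 0)
position 4: 100 → 0  (bit 4 = 0)
position 10: 011 → 0  (bit 3 = 0)
position 3: 010 → 0  (bit 2 = 0)
position 2: 001 → 0  (bit 1 = 0)
position 0: 000 → 1  (bit 0 = 1)
bits b7..b0 = 10000001 = 129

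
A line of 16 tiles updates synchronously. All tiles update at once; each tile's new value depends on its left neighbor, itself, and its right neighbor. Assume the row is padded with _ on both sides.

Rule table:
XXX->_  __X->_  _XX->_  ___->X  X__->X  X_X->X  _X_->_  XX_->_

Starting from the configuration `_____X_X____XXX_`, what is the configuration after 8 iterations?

XXXX__X_XXX____X
____X__X___XXX__
XXX__X__XX____XX
___X__X___XXX___
XX__X__XX____XXX
__X__X___XXX____
X__X__XX____XXXX
_X__X___XXX_____

_X__X___XXX_____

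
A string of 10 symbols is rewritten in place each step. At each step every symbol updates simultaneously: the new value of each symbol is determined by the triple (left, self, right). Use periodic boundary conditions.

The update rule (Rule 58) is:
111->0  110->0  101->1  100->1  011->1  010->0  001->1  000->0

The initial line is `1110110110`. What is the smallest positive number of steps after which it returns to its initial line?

1001101101
0111011011
1100110110
1011101101
0110011011
1101110110
1011001101
0110111011
1101100110
1011011101
0110110011
1101101110
1011011001
0110110111
1101101100
1011011011
0110110110
1101101101
0011011011
1110110110

20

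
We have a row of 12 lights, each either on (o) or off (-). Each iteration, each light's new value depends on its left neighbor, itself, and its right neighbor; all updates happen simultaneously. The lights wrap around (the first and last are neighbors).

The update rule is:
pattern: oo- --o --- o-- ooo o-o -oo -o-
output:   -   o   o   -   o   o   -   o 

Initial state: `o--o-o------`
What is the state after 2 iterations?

o-oooo-ooooo
-o-oo-o-oooo

-o-oo-o-oooo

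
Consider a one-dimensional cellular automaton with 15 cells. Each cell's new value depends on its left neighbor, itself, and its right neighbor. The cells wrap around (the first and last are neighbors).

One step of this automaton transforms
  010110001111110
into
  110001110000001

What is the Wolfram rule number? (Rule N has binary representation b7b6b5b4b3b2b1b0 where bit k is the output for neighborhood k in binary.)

position 9: 111 → 0  (bit 7 = 0)
position 4: 110 → 0  (bit 6 = 0)
position 2: 101 → 0  (bit 5 = 0)
position 5: 100 → 1  (bit 4 = 1)
position 3: 011 → 0  (bit 3 = 0)
position 1: 010 → 1  (bit 2 = 1)
position 0: 001 → 1  (bit 1 = 1)
position 6: 000 → 1  (bit 0 = 1)
bits b7..b0 = 00010111 = 23

23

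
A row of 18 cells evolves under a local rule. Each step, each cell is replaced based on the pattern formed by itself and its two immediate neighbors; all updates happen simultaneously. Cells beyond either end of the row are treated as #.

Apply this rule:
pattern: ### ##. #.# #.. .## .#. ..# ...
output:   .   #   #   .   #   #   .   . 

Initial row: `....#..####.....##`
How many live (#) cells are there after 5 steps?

4

....#..#..#.....#.
....#..#..#.....##
....#..#..#.....#.  (repeats step 1; period 2)
step 5: ....#..#..#.....#.
count of #: 4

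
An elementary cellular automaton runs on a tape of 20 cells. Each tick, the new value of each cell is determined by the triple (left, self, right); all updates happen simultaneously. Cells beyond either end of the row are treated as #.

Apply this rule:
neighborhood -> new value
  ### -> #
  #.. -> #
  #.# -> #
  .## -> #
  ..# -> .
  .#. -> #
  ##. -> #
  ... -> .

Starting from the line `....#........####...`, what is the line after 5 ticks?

#...##.......#####..
##..###......######.
###.####.....#######
#########....#######
##########...#######

##########...#######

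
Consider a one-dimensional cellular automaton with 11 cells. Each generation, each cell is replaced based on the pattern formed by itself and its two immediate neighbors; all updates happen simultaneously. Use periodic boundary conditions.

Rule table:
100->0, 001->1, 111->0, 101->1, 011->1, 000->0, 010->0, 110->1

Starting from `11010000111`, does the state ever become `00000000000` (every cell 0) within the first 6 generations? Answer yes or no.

generation 1: 01100001100
generation 2: 11100011100
generation 3: 10100110101
generation 4: 11001111011
generation 5: 01011001110
generation 6: 10111011010
generation 6 is 10111011010, still not uniform 0

no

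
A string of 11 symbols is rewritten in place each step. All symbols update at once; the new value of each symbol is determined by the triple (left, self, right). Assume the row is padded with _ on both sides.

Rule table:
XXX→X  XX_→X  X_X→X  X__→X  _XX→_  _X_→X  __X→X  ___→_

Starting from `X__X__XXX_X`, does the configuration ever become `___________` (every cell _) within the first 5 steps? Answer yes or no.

no

step 1: XXXXXX_XXXX
step 2: _XXXXXX_XXX
step 3: X_XXXXXX_XX
step 4: XX_XXXXXX_X
step 5: _XX_XXXXXXX
step 5 is _XX_XXXXXXX, still not uniform _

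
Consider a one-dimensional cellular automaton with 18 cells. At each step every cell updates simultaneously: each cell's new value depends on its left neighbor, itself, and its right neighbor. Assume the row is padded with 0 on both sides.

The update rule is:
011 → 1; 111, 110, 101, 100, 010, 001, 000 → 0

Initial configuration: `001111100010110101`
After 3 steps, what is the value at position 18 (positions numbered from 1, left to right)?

0

step 1: 001000000000100000
step 2: 000000000000000000
step 3: 000000000000000000
position 18 holds 0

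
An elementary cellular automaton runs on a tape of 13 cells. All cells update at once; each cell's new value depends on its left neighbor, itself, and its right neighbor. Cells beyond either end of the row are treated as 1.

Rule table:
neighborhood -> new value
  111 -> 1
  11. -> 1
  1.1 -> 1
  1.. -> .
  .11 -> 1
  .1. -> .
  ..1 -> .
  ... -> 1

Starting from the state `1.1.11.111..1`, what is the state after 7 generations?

generation 1: 11.1111111..1
generation 2: 1111111111..1
generation 3: 1111111111..1  (fixed point — unchanged through generation 7)

1111111111..1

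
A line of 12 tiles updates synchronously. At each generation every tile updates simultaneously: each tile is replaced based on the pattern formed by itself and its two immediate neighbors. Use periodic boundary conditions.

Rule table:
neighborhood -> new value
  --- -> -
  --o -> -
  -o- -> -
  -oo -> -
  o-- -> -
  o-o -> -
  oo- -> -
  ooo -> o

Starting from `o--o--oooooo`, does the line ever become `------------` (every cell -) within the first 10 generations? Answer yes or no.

yes

-------ooooo
--------ooo-
---------o--
------------
all cells are - at generation 4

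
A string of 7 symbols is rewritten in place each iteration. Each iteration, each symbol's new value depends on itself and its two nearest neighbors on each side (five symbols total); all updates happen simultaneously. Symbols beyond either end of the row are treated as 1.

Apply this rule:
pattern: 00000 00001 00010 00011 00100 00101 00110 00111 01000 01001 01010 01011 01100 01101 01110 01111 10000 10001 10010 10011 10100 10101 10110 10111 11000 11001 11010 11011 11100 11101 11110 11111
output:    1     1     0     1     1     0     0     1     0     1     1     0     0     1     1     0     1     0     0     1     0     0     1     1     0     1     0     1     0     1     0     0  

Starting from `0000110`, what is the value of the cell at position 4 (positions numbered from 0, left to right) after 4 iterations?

1

iteration 1: 0111011
iteration 2: 1111110
iteration 3: 0000011
iteration 4: 0111110
position 4 holds 1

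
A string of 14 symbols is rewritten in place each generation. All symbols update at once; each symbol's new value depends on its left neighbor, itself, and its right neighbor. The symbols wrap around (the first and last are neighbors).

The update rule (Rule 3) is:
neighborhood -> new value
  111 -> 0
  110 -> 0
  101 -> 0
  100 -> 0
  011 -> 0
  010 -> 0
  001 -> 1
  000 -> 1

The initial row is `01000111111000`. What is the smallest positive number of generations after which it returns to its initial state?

28

10011000000011
00100011111100
11001100000001
00010001111110
11100110000000
00001000111111
01110011000000
10000100011111
00111001100000
11000010001111
00011100110000
11100001000111
00001110011000
11110000100011
00000111001100
11111000010001
00000011100110
11111100001000
00000001110011
01111110000100
10000000111001
00111111000010
11000000011100
00011111100001
01100000001110
10001111110000
00110000000111
01000111111000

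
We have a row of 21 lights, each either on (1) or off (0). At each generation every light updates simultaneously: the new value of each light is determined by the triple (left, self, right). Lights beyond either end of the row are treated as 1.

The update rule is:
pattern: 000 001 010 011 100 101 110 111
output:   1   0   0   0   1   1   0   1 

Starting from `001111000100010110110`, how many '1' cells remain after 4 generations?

7

generation 1: 100110110011001001001
generation 2: 010001001000100100100
generation 3: 101100100110010010010
generation 4: 010010010001001001001
count of 1: 7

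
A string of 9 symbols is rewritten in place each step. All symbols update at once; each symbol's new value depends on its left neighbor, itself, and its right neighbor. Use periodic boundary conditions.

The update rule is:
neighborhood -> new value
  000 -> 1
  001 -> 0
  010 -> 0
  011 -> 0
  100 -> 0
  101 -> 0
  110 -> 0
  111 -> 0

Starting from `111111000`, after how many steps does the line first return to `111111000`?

000000010
111111000

2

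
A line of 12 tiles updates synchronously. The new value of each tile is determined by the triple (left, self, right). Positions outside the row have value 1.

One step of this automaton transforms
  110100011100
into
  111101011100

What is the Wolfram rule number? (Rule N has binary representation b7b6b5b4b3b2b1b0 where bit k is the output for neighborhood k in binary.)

position 0: 111 → 1  (bit 7 = 1)
position 1: 110 → 1  (bit 6 = 1)
position 2: 101 → 1  (bit 5 = 1)
position 4: 100 → 0  (bit 4 = 0)
position 7: 011 → 1  (bit 3 = 1)
position 3: 010 → 1  (bit 2 = 1)
position 6: 001 → 0  (bit 1 = 0)
position 5: 000 → 1  (bit 0 = 1)
bits b7..b0 = 11101101 = 237

237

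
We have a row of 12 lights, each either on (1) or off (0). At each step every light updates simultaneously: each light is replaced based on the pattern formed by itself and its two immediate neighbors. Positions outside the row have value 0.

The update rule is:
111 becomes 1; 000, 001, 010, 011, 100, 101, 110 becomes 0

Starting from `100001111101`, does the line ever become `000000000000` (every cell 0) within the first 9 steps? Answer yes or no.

step 1: 000000111000
step 2: 000000010000
step 3: 000000000000
all cells are 0 at step 3

yes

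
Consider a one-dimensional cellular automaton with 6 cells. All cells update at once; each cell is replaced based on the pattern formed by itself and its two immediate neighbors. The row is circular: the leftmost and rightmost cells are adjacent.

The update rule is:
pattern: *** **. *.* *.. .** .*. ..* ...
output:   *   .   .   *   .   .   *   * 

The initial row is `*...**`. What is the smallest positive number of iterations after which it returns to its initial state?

4

.***.*
..*...
**.***
*...**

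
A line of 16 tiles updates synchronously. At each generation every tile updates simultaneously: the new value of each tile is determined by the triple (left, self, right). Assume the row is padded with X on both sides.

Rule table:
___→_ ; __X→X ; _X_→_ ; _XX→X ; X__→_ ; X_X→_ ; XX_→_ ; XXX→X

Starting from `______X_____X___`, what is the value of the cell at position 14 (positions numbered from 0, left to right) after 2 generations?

_____X_____X___X
____X_____X___XX
position 14 holds X

X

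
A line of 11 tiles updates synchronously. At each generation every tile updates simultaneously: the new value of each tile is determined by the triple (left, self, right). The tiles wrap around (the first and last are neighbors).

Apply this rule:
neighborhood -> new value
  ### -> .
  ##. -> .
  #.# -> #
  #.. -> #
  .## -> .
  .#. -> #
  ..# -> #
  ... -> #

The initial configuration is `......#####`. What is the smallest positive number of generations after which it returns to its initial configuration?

######.....
......#####

2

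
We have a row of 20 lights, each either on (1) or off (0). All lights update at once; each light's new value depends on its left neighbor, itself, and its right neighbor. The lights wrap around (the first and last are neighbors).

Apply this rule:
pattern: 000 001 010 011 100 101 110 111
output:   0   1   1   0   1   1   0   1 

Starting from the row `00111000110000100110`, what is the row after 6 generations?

01111111101110110111

01010101001001111001
11111111111110110111
11111111111101001011
11111111111011111101
11111111110101111010
01111111101110110111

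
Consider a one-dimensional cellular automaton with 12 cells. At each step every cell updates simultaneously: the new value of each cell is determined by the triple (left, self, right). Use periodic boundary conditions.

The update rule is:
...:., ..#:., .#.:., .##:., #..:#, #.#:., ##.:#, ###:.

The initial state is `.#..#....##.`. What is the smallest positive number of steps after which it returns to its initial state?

12

..#..#....##
#..#..#....#
##..#..#....
.##..#..#...
..##..#..#..
...##..#..#.
....##..#..#
#....##..#..
.#....##..#.
..#....##..#
#..#....##..
.#..#....##.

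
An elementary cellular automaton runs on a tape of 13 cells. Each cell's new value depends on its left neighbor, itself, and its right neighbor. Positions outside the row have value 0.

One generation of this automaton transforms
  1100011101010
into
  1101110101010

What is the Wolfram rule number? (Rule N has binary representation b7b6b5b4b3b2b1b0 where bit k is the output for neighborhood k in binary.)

position 6: 111 → 0  (bit 7 = 0)
position 1: 110 → 1  (bit 6 = 1)
position 8: 101 → 0  (bit 5 = 0)
position 2: 100 → 0  (bit 4 = 0)
position 0: 011 → 1  (bit 3 = 1)
position 9: 010 → 1  (bit 2 = 1)
position 4: 001 → 1  (bit 1 = 1)
position 3: 000 → 1  (bit 0 = 1)
bits b7..b0 = 01001111 = 79

79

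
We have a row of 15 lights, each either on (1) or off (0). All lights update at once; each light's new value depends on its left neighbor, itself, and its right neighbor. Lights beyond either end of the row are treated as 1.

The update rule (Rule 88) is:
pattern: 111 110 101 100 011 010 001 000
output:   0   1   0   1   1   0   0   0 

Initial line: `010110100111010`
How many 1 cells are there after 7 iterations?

6

iteration 1: 000110010101000
iteration 2: 100111000000100
iteration 3: 110101100000010
iteration 4: 010001110000000
iteration 5: 001001011000000
iteration 6: 100100011100000
iteration 7: 110010010110000
count of 1: 6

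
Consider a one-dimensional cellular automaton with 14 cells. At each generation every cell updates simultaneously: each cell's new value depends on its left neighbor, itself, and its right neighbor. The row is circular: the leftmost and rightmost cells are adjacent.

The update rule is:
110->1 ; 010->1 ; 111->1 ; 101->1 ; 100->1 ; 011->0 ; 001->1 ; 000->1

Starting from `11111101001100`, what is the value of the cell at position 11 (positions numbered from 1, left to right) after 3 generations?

1

01111111110111
10111111111011
11011111111101
position 11 holds 1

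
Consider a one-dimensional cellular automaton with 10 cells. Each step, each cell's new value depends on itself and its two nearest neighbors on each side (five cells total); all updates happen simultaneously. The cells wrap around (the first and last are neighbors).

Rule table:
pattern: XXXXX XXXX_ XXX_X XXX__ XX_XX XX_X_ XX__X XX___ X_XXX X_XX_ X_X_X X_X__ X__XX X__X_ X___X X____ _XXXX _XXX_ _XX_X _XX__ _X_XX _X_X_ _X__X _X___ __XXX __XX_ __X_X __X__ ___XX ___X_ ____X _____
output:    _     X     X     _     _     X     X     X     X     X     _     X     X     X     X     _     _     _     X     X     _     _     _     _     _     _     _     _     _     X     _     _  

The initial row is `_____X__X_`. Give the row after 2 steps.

___X__X___

step 1: ____X__X__
step 2: ___X__X___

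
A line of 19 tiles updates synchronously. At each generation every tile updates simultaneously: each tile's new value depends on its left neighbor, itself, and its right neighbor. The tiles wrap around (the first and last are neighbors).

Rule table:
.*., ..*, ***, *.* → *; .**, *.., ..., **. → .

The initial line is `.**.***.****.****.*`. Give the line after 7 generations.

*****.*.*..****.*.*

generation 1: *..*.*.*.**.*.**.**
generation 2: ..*******..***..*.*
generation 3: .*.*****..*.*..****
generation 4: ***.***..****.*.**.
generation 5: .*.*.*..*.**.***..*
generation 6: ******.***..*.*..**
generation 7: *****.*.*..****.*.*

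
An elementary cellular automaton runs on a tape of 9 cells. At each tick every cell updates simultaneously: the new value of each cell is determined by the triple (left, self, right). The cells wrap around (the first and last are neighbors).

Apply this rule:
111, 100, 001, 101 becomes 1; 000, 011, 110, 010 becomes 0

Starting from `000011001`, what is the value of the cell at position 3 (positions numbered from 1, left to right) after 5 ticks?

tick 1: 100100110
tick 2: 011011001
tick 3: 100100110  (repeats tick 1; period 2)
tick 5: 100100110
position 3 holds 0

0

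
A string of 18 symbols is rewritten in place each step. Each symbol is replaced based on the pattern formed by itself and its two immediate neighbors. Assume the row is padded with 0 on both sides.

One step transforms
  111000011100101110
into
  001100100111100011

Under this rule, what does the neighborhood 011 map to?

At position 0 the neighborhood is 011; the next row has 0 there.

0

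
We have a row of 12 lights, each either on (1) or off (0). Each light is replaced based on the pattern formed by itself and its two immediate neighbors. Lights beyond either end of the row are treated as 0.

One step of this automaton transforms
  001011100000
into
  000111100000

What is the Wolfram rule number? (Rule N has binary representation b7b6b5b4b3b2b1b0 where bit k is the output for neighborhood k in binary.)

232

position 5: 111 → 1  (bit 7 = 1)
position 6: 110 → 1  (bit 6 = 1)
position 3: 101 → 1  (bit 5 = 1)
position 7: 100 → 0  (bit 4 = 0)
position 4: 011 → 1  (bit 3 = 1)
position 2: 010 → 0  (bit 2 = 0)
position 1: 001 → 0  (bit 1 = 0)
position 0: 000 → 0  (bit 0 = 0)
bits b7..b0 = 11101000 = 232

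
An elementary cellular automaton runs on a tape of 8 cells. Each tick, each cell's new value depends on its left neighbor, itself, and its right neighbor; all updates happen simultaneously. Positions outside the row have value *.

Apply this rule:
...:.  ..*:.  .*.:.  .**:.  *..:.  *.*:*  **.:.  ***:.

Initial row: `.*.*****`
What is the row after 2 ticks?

tick 1: *.*.....
tick 2: .*......

.*......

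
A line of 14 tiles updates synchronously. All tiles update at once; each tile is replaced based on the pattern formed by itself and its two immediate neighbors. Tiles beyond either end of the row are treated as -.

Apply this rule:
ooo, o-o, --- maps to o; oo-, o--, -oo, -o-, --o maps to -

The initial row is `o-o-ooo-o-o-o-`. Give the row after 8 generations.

oo----ooooo---

generation 1: -o-o-o-o-o-o--
generation 2: --o-o-o-o-o--o
generation 3: o--o-o-o-o----
generation 4: ----o-o-o--ooo
generation 5: ooo--o-o----o-
generation 6: -o----o--oo---
generation 7: ---oo-------oo
generation 8: oo----ooooo---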